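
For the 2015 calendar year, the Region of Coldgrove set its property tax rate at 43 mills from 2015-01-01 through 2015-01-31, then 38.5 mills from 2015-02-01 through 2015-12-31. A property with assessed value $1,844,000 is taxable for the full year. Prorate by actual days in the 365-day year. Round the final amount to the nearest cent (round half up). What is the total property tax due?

2015-01-01 to 2015-01-31: 31 days at 43 mills → $1,844,000 × 4.3% × 31/365 = $6,734.3890
2015-02-01 to 2015-12-31: 334 days at 38.5 mills → $1,844,000 × 3.85% × 334/365 = $64,964.3726
Total = $71,698.7616

$71,698.76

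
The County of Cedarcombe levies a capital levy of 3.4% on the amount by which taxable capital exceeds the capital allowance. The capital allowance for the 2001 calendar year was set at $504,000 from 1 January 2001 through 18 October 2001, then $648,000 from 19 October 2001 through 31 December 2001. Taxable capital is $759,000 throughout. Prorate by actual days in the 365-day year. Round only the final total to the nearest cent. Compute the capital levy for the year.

1 January – 18 October 2001: 291 days, exemption $504,000 → ($759,000 − $504,000) × 3.4% × 291/365 = $6,912.2466
19 October – 31 December 2001: 74 days, exemption $648,000 → ($759,000 − $648,000) × 3.4% × 74/365 = $765.1397
Total = $7,677.3863

$7,677.39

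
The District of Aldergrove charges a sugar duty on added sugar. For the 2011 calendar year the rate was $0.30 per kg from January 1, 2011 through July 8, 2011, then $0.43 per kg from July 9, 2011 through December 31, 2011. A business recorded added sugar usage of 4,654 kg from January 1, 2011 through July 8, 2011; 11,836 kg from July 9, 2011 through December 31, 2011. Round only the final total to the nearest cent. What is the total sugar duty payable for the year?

$6485.68

January 1 – July 8, 2011: 4,654 kg at $0.30/kg → $1396.20
July 9 – December 31, 2011: 11,836 kg at $0.43/kg → $5089.48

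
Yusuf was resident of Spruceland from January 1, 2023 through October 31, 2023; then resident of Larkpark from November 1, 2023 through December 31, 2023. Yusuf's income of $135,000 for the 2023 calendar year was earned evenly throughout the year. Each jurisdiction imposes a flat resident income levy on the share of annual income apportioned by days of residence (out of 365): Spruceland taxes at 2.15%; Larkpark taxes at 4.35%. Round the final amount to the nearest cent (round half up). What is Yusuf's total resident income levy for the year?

Spruceland, January 1 – October 31, 2023: 304 days → $135,000 × 2.15% × 304/365 = $2,417.4247
Larkpark, November 1 – December 31, 2023: 61 days → $135,000 × 4.35% × 61/365 = $981.4315
Total = $3,398.8562

$3,398.86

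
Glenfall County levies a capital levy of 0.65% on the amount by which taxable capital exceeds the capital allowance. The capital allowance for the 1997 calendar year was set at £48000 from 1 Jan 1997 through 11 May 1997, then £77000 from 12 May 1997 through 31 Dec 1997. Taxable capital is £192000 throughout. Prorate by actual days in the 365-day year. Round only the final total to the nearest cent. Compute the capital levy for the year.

£815.15

1 Jan – 11 May 1997: 131 days, exemption £48000 → (£192000 − £48000) × 0.65% × 131/365 = £335.9342
12 May – 31 Dec 1997: 234 days, exemption £77000 → (£192000 − £77000) × 0.65% × 234/365 = £479.2192
Total = £815.1534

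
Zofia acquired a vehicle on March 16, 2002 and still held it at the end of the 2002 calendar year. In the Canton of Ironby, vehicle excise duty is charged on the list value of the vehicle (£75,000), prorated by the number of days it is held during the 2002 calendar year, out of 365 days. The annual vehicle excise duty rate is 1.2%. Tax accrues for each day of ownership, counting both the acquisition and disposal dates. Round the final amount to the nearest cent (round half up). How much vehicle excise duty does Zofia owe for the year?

£717.53

Days held (March 16 – December 31, 2002): 291 out of 365
Tax = £75,000 × 1.2% × 291/365 = £717.5342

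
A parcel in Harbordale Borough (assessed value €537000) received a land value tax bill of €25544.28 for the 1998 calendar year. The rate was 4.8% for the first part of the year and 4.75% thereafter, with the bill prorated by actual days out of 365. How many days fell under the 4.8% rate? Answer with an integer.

Let d = days at the first rate; then 365 − d days at the second rate.
€537000 × [4.8%·d + 4.75%·(365−d)] / 365 = €25544.28
Solving gives d = 50, so the new rate took effect on February 20, 1998.

50 days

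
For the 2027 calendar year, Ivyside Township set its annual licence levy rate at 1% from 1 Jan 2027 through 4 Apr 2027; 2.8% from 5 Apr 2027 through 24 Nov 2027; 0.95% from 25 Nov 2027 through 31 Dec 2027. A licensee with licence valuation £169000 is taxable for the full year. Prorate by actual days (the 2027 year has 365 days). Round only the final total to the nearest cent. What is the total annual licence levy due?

1 Jan – 4 Apr 2027: 94 days at 1% → £169000 × 1% × 94/365 = £435.2329
5 Apr – 24 Nov 2027: 234 days at 2.8% → £169000 × 2.8% × 234/365 = £3033.6658
25 Nov – 31 Dec 2027: 37 days at 0.95% → £169000 × 0.95% × 37/365 = £162.7493
Total = £3631.6479

£3631.65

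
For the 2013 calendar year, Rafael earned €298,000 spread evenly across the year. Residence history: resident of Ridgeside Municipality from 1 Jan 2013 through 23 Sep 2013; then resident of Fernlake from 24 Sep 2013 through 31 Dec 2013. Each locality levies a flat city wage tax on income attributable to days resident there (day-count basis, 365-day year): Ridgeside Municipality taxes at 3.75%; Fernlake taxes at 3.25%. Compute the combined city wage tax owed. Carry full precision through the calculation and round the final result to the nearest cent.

Ridgeside Municipality, 1 Jan – 23 Sep 2013: 266 days → €298,000 × 3.75% × 266/365 = €8,143.9726
Fernlake, 24 Sep – 31 Dec 2013: 99 days → €298,000 × 3.25% × 99/365 = €2,626.8904
Total = €10,770.8630

€10,770.86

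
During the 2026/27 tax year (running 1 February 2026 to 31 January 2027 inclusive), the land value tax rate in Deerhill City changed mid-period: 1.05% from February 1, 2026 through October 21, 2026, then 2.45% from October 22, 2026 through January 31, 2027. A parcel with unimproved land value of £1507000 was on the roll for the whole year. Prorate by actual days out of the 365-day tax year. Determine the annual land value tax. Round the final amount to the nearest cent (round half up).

February 1 – October 21, 2026: 263 days at 1.05% → £1507000 × 1.05% × 263/365 = £11401.5904
October 22, 2026 – January 31, 2027: 102 days at 2.45% → £1507000 × 2.45% × 102/365 = £10317.7890
Total = £21719.3795

£21719.38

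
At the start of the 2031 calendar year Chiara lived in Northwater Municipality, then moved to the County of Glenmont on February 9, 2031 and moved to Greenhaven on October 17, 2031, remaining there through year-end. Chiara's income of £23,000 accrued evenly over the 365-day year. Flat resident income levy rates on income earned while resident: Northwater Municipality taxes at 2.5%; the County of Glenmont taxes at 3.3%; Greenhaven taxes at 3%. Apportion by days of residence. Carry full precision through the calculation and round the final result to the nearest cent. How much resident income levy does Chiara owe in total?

£724.97

Northwater Municipality, January 1 – February 8, 2031: 39 days → £23,000 × 2.5% × 39/365 = £61.4384
The County of Glenmont, February 9 – October 16, 2031: 250 days → £23,000 × 3.3% × 250/365 = £519.8630
Greenhaven, October 17 – December 31, 2031: 76 days → £23,000 × 3% × 76/365 = £143.6712
Total = £724.9726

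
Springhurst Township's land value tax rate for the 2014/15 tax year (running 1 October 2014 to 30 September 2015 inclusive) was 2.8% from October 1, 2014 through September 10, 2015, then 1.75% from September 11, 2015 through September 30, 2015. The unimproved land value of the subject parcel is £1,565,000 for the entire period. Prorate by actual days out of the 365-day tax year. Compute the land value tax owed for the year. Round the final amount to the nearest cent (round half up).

October 1, 2014 – September 10, 2015: 345 days at 2.8% → £1,565,000 × 2.8% × 345/365 = £41,418.9041
September 11 – September 30, 2015: 20 days at 1.75% → £1,565,000 × 1.75% × 20/365 = £1,500.6849
Total = £42,919.5890

£42,919.59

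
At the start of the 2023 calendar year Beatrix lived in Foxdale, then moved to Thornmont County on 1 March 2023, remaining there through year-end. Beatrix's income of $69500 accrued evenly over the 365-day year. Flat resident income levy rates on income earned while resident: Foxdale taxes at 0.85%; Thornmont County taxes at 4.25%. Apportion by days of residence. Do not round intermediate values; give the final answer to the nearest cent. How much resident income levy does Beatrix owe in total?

Foxdale, 1 January – 28 February 2023: 59 days → $69500 × 0.85% × 59/365 = $95.4911
Thornmont County, 1 March – 31 December 2023: 306 days → $69500 × 4.25% × 306/365 = $2476.2945
Total = $2571.7856

$2571.79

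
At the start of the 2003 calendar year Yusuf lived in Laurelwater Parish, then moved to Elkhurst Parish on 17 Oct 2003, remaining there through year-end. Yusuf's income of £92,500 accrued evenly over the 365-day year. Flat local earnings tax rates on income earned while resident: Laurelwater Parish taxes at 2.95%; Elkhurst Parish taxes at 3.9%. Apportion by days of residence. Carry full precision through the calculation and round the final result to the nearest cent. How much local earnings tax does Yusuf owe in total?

£2,911.72

Laurelwater Parish, 1 Jan – 16 Oct 2003: 289 days → £92,500 × 2.95% × 289/365 = £2,160.5719
Elkhurst Parish, 17 Oct – 31 Dec 2003: 76 days → £92,500 × 3.9% × 76/365 = £751.1507
Total = £2,911.7226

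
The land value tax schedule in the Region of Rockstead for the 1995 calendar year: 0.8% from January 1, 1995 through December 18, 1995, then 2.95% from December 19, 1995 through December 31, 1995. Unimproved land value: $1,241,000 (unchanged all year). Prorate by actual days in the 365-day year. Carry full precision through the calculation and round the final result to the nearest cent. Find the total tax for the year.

January 1 – December 18, 1995: 352 days at 0.8% → $1,241,000 × 0.8% × 352/365 = $9,574.4000
December 19 – December 31, 1995: 13 days at 2.95% → $1,241,000 × 2.95% × 13/365 = $1,303.9000
Total = $10,878.3000

$10,878.30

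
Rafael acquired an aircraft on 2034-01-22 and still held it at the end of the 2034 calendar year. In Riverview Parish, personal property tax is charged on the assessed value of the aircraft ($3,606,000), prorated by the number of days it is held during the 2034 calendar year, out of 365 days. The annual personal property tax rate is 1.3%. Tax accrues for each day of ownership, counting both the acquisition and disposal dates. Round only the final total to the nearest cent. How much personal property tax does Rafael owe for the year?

$44,180.91

Days held (2034-01-22 to 2034-12-31): 344 out of 365
Tax = $3,606,000 × 1.3% × 344/365 = $44,180.9096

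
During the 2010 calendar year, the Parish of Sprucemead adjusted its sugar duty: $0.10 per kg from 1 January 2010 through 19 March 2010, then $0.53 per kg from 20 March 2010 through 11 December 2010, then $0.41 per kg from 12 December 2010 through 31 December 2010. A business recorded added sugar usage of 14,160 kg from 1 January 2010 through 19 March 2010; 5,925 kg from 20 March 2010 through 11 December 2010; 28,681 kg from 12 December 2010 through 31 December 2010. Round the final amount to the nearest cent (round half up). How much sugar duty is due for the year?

1 January – 19 March 2010: 14,160 kg at $0.10/kg → $1416.00
20 March – 11 December 2010: 5,925 kg at $0.53/kg → $3140.25
12 December – 31 December 2010: 28,681 kg at $0.41/kg → $11759.21

$16315.46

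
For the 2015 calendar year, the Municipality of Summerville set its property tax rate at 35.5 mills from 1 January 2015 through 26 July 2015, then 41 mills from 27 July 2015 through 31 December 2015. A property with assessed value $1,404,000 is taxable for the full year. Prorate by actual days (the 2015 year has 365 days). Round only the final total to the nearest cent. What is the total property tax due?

1 January – 26 July 2015: 207 days at 35.5 mills → $1,404,000 × 3.55% × 207/365 = $28,266.5589
27 July – 31 December 2015: 158 days at 41 mills → $1,404,000 × 4.1% × 158/365 = $24,918.1151
Total = $53,184.6740

$53,184.67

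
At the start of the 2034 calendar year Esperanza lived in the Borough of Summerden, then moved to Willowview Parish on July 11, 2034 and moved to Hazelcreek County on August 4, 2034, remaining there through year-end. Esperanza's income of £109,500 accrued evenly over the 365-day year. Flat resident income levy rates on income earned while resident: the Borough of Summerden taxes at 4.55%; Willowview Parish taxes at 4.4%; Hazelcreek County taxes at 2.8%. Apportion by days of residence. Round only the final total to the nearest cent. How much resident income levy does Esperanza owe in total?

The Borough of Summerden, January 1 – July 10, 2034: 191 days → £109,500 × 4.55% × 191/365 = £2,607.1500
Willowview Parish, July 11 – August 3, 2034: 24 days → £109,500 × 4.4% × 24/365 = £316.8000
Hazelcreek County, August 4 – December 31, 2034: 150 days → £109,500 × 2.8% × 150/365 = £1,260.0000
Total = £4,183.9500

£4,183.95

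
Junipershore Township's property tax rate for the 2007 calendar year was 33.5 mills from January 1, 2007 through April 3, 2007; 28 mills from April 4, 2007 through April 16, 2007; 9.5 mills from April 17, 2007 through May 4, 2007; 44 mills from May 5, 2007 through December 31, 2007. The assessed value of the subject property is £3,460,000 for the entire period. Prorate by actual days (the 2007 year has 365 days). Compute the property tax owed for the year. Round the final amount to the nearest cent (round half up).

January 1 – April 3, 2007: 93 days at 33.5 mills → £3,460,000 × 3.35% × 93/365 = £29,533.2329
April 4 – April 16, 2007: 13 days at 28 mills → £3,460,000 × 2.8% × 13/365 = £3,450.5205
April 17 – May 4, 2007: 18 days at 9.5 mills → £3,460,000 × 0.95% × 18/365 = £1,620.9863
May 5 – December 31, 2007: 241 days at 44 mills → £3,460,000 × 4.4% × 241/365 = £100,520.1096
Total = £135,124.8493

£135,124.85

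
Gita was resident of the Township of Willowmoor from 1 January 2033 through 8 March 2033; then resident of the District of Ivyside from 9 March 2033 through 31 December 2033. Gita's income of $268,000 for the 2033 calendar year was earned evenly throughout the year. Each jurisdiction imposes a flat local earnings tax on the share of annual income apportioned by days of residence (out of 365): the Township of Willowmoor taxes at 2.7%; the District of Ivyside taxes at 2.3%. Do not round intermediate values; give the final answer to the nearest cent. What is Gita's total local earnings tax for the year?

$6,360.78

The Township of Willowmoor, 1 January – 8 March 2033: 67 days → $268,000 × 2.7% × 67/365 = $1,328.2521
The District of Ivyside, 9 March – 31 December 2033: 298 days → $268,000 × 2.3% × 298/365 = $5,032.5260
Total = $6,360.7781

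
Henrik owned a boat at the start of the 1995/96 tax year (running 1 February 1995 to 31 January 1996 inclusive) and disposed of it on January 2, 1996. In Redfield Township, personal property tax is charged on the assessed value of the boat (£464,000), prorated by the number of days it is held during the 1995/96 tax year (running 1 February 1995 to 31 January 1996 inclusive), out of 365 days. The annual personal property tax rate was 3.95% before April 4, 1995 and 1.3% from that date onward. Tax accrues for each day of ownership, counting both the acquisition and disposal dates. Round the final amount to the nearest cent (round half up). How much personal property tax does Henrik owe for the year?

£7,641.38

February 1 – April 3, 1995: 62 days at 3.95% → £464,000 × 3.95% × 62/365 = £3,113.2493
April 4, 1995 – January 2, 1996: 274 days at 1.3% → £464,000 × 1.3% × 274/365 = £4,528.1315
Total = £7,641.3808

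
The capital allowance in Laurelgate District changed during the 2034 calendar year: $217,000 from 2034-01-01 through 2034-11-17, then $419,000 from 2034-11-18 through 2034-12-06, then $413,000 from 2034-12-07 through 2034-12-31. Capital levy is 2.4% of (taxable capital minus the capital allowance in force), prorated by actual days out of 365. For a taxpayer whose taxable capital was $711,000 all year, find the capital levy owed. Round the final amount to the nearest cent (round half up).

$11,281.45

2034-01-01 to 2034-11-17: 321 days, exemption $217,000 → ($711,000 − $217,000) × 2.4% × 321/365 = $10,426.7836
2034-11-18 to 2034-12-06: 19 days, exemption $419,000 → ($711,000 − $419,000) × 2.4% × 19/365 = $364.8000
2034-12-07 to 2034-12-31: 25 days, exemption $413,000 → ($711,000 − $413,000) × 2.4% × 25/365 = $489.8630
Total = $11,281.4466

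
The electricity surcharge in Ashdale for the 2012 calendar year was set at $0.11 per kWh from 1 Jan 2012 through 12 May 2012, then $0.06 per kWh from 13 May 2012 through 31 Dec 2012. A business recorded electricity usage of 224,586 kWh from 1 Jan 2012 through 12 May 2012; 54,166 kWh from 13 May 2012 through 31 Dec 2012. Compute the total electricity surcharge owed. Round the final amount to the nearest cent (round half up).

1 Jan – 12 May 2012: 224,586 kWh at $0.11/kWh → $24704.46
13 May – 31 Dec 2012: 54,166 kWh at $0.06/kWh → $3249.96

$27954.42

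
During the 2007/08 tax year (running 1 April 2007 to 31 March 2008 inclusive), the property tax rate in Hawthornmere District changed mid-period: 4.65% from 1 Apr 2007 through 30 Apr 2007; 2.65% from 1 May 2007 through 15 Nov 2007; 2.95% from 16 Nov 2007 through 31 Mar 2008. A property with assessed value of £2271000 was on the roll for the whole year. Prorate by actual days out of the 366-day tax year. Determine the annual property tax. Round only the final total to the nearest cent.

1 Apr – 30 Apr 2007: 30 days at 4.65% → £2271000 × 4.65% × 30/366 = £8655.8607
1 May – 15 Nov 2007: 199 days at 2.65% → £2271000 × 2.65% × 199/366 = £32721.6352
16 Nov 2007 – 31 Mar 2008: 137 days at 2.95% → £2271000 × 2.95% × 137/366 = £25077.1762
Total = £66454.6721

£66454.67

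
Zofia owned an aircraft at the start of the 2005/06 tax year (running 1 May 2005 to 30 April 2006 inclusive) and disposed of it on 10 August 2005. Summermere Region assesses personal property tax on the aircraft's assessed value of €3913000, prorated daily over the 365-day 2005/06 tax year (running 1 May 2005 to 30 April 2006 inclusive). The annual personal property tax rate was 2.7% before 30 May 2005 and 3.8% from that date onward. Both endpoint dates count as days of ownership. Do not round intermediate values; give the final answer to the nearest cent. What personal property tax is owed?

€38132.99

1 May – 29 May 2005: 29 days at 2.7% → €3913000 × 2.7% × 29/365 = €8394.1890
30 May – 10 August 2005: 73 days at 3.8% → €3913000 × 3.8% × 73/365 = €29738.8000
Total = €38132.9890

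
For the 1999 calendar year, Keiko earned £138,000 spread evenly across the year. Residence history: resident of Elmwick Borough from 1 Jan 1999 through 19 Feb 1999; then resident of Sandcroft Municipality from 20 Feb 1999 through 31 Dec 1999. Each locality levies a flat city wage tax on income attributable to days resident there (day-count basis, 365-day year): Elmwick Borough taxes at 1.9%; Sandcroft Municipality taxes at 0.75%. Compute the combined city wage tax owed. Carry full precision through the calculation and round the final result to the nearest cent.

£1,252.40

Elmwick Borough, 1 Jan – 19 Feb 1999: 50 days → £138,000 × 1.9% × 50/365 = £359.1781
Sandcroft Municipality, 20 Feb – 31 Dec 1999: 315 days → £138,000 × 0.75% × 315/365 = £893.2192
Total = £1,252.3973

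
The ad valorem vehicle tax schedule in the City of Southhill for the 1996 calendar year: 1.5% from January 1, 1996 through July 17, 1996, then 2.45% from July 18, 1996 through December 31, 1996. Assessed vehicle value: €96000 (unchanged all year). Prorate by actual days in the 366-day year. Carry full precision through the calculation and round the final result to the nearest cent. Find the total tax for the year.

January 1 – July 17, 1996: 199 days at 1.5% → €96000 × 1.5% × 199/366 = €782.9508
July 18 – December 31, 1996: 167 days at 2.45% → €96000 × 2.45% × 167/366 = €1073.1803
Total = €1856.1311

€1856.13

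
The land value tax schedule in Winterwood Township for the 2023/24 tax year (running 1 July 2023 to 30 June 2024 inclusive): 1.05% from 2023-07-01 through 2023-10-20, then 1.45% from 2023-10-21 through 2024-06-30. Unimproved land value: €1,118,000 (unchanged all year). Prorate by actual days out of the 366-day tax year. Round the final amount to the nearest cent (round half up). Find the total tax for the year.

€14,842.52

2023-07-01 to 2023-10-20: 112 days at 1.05% → €1,118,000 × 1.05% × 112/366 = €3,592.2623
2023-10-21 to 2024-06-30: 254 days at 1.45% → €1,118,000 × 1.45% × 254/366 = €11,250.2568
Total = €14,842.5191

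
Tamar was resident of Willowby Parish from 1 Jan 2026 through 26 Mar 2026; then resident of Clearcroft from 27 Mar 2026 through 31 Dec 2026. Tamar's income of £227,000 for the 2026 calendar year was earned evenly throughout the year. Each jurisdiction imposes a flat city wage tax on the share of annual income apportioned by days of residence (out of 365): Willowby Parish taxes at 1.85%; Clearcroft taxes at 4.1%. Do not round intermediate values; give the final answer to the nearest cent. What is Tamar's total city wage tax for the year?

£8,117.58

Willowby Parish, 1 Jan – 26 Mar 2026: 85 days → £227,000 × 1.85% × 85/365 = £977.9658
Clearcroft, 27 Mar – 31 Dec 2026: 280 days → £227,000 × 4.1% × 280/365 = £7,139.6164
Total = £8,117.5822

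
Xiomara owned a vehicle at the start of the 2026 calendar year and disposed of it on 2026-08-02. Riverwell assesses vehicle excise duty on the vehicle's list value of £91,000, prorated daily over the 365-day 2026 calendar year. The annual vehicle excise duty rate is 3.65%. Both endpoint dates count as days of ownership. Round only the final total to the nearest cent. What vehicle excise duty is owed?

£1,947.40

Days held (2026-01-01 to 2026-08-02): 214 out of 365
Tax = £91,000 × 3.65% × 214/365 = £1,947.4000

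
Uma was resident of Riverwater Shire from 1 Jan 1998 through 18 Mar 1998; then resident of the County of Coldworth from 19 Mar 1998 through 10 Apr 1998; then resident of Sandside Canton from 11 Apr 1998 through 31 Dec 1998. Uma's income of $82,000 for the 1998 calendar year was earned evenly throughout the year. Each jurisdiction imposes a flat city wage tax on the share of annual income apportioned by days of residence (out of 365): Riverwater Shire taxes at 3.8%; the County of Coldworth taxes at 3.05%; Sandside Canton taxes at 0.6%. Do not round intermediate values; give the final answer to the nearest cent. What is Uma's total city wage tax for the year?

$1,172.15

Riverwater Shire, 1 Jan – 18 Mar 1998: 77 days → $82,000 × 3.8% × 77/365 = $657.3479
The County of Coldworth, 19 Mar – 10 Apr 1998: 23 days → $82,000 × 3.05% × 23/365 = $157.5973
Sandside Canton, 11 Apr – 31 Dec 1998: 265 days → $82,000 × 0.6% × 265/365 = $357.2055
Total = $1,172.1507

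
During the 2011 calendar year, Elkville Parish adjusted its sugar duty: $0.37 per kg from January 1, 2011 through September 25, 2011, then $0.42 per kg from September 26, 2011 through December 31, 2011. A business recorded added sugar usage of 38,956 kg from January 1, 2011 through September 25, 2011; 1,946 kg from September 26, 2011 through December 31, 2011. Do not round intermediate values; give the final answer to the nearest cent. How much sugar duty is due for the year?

January 1 – September 25, 2011: 38,956 kg at $0.37/kg → $14,413.72
September 26 – December 31, 2011: 1,946 kg at $0.42/kg → $817.32

$15,231.04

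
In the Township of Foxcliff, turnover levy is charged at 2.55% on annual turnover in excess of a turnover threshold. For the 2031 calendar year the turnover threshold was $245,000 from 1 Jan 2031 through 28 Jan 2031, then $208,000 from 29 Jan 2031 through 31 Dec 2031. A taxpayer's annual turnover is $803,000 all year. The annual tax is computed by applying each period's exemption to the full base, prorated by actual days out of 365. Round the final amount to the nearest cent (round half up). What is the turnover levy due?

1 Jan – 28 Jan 2031: 28 days, exemption $245,000 → ($803,000 − $245,000) × 2.55% × 28/365 = $1,091.5397
29 Jan – 31 Dec 2031: 337 days, exemption $208,000 → ($803,000 − $208,000) × 2.55% × 337/365 = $14,008.5822
Total = $15,100.1219

$15,100.12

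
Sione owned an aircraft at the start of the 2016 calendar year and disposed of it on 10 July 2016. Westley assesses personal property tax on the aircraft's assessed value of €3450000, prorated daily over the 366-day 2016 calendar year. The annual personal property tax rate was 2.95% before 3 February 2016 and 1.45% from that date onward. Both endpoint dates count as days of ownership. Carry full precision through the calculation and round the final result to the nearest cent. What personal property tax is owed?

€30908.61

1 January – 2 February 2016: 33 days at 2.95% → €3450000 × 2.95% × 33/366 = €9176.4344
3 February – 10 July 2016: 159 days at 1.45% → €3450000 × 1.45% × 159/366 = €21732.1721
Total = €30908.6066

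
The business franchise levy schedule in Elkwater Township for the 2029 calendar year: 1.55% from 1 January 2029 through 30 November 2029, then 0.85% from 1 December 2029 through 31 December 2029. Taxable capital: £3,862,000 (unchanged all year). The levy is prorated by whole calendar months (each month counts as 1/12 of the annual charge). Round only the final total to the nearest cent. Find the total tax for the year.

1 January – 30 November 2029: 11 months at 1.55% → £3,862,000 × 1.55% × 11/12 = £54,872.5833
1 December – 31 December 2029: 1 month at 0.85% → £3,862,000 × 0.85% × 1/12 = £2,735.5833
Total = £57,608.1667

£57,608.17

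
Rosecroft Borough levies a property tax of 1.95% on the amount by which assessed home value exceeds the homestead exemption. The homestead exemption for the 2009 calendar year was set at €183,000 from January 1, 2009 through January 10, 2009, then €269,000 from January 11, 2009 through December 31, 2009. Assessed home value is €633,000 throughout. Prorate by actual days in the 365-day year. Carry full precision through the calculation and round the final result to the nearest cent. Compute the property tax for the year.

January 1 – January 10, 2009: 10 days, exemption €183,000 → (€633,000 − €183,000) × 1.95% × 10/365 = €240.4110
January 11 – December 31, 2009: 355 days, exemption €269,000 → (€633,000 − €269,000) × 1.95% × 355/365 = €6,903.5342
Total = €7,143.9452

€7,143.95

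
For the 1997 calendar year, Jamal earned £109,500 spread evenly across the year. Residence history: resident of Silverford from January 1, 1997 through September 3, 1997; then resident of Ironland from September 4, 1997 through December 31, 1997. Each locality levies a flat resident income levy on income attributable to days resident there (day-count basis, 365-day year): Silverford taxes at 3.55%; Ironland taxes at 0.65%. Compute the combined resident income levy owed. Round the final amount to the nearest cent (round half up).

Silverford, January 1 – September 3, 1997: 246 days → £109,500 × 3.55% × 246/365 = £2,619.9000
Ironland, September 4 – December 31, 1997: 119 days → £109,500 × 0.65% × 119/365 = £232.0500
Total = £2,851.9500

£2,851.95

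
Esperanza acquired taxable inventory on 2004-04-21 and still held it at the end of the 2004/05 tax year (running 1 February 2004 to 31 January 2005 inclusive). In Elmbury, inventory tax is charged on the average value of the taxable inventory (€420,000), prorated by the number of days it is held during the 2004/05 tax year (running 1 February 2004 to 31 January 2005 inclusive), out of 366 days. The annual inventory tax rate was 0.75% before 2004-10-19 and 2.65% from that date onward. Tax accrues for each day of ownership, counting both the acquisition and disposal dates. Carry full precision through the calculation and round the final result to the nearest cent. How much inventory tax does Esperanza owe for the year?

2004-04-21 to 2004-10-18: 181 days at 0.75% → €420,000 × 0.75% × 181/366 = €1,557.7869
2004-10-19 to 2005-01-31: 105 days at 2.65% → €420,000 × 2.65% × 105/366 = €3,193.0328
Total = €4,750.8197

€4,750.82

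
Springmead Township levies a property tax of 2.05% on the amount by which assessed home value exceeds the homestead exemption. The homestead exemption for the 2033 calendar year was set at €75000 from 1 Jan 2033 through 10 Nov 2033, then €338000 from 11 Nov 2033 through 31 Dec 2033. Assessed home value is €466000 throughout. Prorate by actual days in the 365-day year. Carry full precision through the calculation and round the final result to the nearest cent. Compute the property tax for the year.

€7262.17

1 Jan – 10 Nov 2033: 314 days, exemption €75000 → (€466000 − €75000) × 2.05% × 314/365 = €6895.5260
11 Nov – 31 Dec 2033: 51 days, exemption €338000 → (€466000 − €338000) × 2.05% × 51/365 = €366.6411
Total = €7262.1671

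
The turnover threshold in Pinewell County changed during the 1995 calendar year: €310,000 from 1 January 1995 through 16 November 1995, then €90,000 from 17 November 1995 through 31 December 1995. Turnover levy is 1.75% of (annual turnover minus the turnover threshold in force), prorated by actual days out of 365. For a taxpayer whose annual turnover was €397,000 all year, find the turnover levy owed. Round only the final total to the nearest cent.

€1,997.16

1 January – 16 November 1995: 320 days, exemption €310,000 → (€397,000 − €310,000) × 1.75% × 320/365 = €1,334.7945
17 November – 31 December 1995: 45 days, exemption €90,000 → (€397,000 − €90,000) × 1.75% × 45/365 = €662.3630
Total = €1,997.1575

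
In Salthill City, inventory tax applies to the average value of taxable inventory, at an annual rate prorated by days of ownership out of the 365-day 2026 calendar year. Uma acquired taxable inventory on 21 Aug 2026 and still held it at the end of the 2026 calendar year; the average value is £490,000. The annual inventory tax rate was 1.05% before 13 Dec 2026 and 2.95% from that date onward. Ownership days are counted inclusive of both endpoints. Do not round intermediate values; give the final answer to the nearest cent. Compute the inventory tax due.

£2,359.38

21 Aug – 12 Dec 2026: 114 days at 1.05% → £490,000 × 1.05% × 114/365 = £1,606.9315
13 Dec – 31 Dec 2026: 19 days at 2.95% → £490,000 × 2.95% × 19/365 = £752.4521
Total = £2,359.3836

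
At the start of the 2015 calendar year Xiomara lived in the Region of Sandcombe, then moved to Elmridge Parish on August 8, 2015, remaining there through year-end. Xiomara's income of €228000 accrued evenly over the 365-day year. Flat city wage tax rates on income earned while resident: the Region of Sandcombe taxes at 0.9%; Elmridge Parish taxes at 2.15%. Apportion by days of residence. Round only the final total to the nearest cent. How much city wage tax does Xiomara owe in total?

€3192.00

The Region of Sandcombe, January 1 – August 7, 2015: 219 days → €228000 × 0.9% × 219/365 = €1231.2000
Elmridge Parish, August 8 – December 31, 2015: 146 days → €228000 × 2.15% × 146/365 = €1960.8000
Total = €3192.0000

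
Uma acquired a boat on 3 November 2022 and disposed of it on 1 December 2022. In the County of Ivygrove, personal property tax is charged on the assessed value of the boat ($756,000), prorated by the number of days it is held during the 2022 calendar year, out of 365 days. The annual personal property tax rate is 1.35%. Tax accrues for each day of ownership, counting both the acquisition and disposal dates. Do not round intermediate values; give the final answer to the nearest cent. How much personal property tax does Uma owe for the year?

$810.89

Days held (3 November – 1 December 2022): 29 out of 365
Tax = $756,000 × 1.35% × 29/365 = $810.8877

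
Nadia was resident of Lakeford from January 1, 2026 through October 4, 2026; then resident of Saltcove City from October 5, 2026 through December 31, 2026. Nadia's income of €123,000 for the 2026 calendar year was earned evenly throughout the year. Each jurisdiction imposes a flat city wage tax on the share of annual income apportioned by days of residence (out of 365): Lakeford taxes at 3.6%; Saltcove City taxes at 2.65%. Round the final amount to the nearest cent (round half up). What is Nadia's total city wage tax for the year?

Lakeford, January 1 – October 4, 2026: 277 days → €123,000 × 3.6% × 277/365 = €3,360.4274
Saltcove City, October 5 – December 31, 2026: 88 days → €123,000 × 2.65% × 88/365 = €785.8521
Total = €4,146.2795

€4,146.28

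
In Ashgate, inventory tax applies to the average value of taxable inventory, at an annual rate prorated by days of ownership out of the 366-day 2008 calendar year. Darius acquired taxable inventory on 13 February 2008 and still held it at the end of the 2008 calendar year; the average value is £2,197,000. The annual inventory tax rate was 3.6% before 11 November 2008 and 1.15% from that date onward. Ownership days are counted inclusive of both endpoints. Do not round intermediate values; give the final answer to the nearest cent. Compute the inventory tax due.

£62,299.36

13 February – 10 November 2008: 272 days at 3.6% → £2,197,000 × 3.6% × 272/366 = £58,778.7541
11 November – 31 December 2008: 51 days at 1.15% → £2,197,000 × 1.15% × 51/366 = £3,520.6025
Total = £62,299.3566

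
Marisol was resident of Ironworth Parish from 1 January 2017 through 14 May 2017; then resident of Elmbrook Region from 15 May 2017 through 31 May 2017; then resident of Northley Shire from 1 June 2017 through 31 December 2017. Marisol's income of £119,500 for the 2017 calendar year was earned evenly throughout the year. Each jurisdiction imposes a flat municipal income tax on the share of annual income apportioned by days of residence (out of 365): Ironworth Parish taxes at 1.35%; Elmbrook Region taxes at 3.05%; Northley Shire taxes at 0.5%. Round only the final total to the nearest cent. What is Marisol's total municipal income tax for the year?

Ironworth Parish, 1 January – 14 May 2017: 134 days → £119,500 × 1.35% × 134/365 = £592.2616
Elmbrook Region, 15 May – 31 May 2017: 17 days → £119,500 × 3.05% × 17/365 = £169.7555
Northley Shire, 1 June – 31 December 2017: 214 days → £119,500 × 0.5% × 214/365 = £350.3151
Total = £1,112.3322

£1,112.33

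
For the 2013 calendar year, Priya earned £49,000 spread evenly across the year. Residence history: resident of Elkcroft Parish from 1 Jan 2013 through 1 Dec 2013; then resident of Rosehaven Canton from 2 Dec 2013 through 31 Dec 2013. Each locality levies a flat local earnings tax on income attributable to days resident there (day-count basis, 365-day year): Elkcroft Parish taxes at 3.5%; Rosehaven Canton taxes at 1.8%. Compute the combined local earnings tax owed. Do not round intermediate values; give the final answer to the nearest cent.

£1,646.53

Elkcroft Parish, 1 Jan – 1 Dec 2013: 335 days → £49,000 × 3.5% × 335/365 = £1,574.0411
Rosehaven Canton, 2 Dec – 31 Dec 2013: 30 days → £49,000 × 1.8% × 30/365 = £72.4932
Total = £1,646.5342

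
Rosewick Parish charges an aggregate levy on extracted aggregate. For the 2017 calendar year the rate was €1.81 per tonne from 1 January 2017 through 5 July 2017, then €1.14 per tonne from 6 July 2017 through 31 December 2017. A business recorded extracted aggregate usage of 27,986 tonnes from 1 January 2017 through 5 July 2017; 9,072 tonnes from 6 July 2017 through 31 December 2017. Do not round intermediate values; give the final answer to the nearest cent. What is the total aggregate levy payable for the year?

€60,996.74

1 January – 5 July 2017: 27,986 tonnes at €1.81/tonne → €50,654.66
6 July – 31 December 2017: 9,072 tonnes at €1.14/tonne → €10,342.08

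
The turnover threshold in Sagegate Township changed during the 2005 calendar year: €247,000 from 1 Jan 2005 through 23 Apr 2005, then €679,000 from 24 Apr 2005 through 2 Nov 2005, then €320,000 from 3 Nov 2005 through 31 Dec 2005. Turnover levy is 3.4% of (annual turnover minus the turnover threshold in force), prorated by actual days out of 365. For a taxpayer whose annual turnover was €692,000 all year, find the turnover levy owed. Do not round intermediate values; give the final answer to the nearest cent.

€6,962.27

1 Jan – 23 Apr 2005: 113 days, exemption €247,000 → (€692,000 − €247,000) × 3.4% × 113/365 = €4,684.0822
24 Apr – 2 Nov 2005: 193 days, exemption €679,000 → (€692,000 − €679,000) × 3.4% × 193/365 = €233.7151
3 Nov – 31 Dec 2005: 59 days, exemption €320,000 → (€692,000 − €320,000) × 3.4% × 59/365 = €2,044.4712
Total = €6,962.2685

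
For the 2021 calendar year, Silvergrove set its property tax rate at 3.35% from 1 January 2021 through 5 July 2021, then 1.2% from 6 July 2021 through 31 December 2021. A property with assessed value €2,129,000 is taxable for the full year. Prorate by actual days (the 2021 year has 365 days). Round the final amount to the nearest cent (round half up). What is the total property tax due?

1 January – 5 July 2021: 186 days at 3.35% → €2,129,000 × 3.35% × 186/365 = €36,344.6548
6 July – 31 December 2021: 179 days at 1.2% → €2,129,000 × 1.2% × 179/365 = €12,529.0192
Total = €48,873.6740

€48,873.67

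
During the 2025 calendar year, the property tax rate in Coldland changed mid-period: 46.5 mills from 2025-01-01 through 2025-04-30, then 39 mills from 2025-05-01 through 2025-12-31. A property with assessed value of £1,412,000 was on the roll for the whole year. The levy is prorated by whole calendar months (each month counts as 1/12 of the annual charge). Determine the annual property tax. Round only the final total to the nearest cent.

2025-01-01 to 2025-04-30: 4 months at 46.5 mills → £1,412,000 × 4.65% × 4/12 = £21,886.0000
2025-05-01 to 2025-12-31: 8 months at 39 mills → £1,412,000 × 3.9% × 8/12 = £36,712.0000
Total = £58,598.0000

£58,598.00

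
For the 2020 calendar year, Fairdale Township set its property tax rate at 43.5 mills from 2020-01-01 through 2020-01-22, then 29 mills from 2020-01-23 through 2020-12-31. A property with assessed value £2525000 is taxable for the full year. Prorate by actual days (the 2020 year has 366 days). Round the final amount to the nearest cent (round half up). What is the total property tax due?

2020-01-01 to 2020-01-22: 22 days at 43.5 mills → £2525000 × 4.35% × 22/366 = £6602.2541
2020-01-23 to 2020-12-31: 344 days at 29 mills → £2525000 × 2.9% × 344/366 = £68823.4973
Total = £75425.7514

£75425.75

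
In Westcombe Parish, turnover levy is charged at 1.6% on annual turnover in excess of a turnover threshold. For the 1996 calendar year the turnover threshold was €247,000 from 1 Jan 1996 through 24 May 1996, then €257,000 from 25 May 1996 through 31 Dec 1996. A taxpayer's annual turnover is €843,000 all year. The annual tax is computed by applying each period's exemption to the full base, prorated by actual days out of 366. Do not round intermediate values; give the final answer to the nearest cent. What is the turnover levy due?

€9,439.39

1 Jan – 24 May 1996: 145 days, exemption €247,000 → (€843,000 − €247,000) × 1.6% × 145/366 = €3,777.9235
25 May – 31 Dec 1996: 221 days, exemption €257,000 → (€843,000 − €257,000) × 1.6% × 221/366 = €5,661.4645
Total = €9,439.3880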